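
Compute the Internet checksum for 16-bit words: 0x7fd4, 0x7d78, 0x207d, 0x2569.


Sum all words (with carry folding):
+ 0x7fd4 = 0x7fd4
+ 0x7d78 = 0xfd4c
+ 0x207d = 0x1dca
+ 0x2569 = 0x4333
One's complement: ~0x4333
Checksum = 0xbccc


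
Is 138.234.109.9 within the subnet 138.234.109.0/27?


Subnet network: 138.234.109.0
Test IP AND mask: 138.234.109.0
Yes, 138.234.109.9 is in 138.234.109.0/27


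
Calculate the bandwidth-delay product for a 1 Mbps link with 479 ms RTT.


BDP = bandwidth * RTT
= 1 Mbps * 479 ms
= 1 * 1e6 * 479 / 1000 bits
= 479000 bits
= 59875 bytes
= 58.4717 KB
BDP = 479000 bits (59875 bytes)


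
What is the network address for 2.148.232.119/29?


IP:   00000010.10010100.11101000.01110111
Mask: 11111111.11111111.11111111.11111000
AND operation:
Net:  00000010.10010100.11101000.01110000
Network: 2.148.232.112/29


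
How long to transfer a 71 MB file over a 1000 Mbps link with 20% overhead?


Effective throughput = 1000 * (1 - 20/100) = 800 Mbps
File size in Mb = 71 * 8 = 568 Mb
Time = 568 / 800
Time = 0.71 seconds


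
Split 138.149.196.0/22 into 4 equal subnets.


New prefix = 22 + 2 = 24
Each subnet has 256 addresses
  138.149.196.0/24
  138.149.197.0/24
  138.149.198.0/24
  138.149.199.0/24
Subnets: 138.149.196.0/24, 138.149.197.0/24, 138.149.198.0/24, 138.149.199.0/24


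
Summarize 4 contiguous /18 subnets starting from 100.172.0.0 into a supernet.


Original prefix: /18
Number of subnets: 4 = 2^2
New prefix = 18 - 2 = 16
Supernet: 100.172.0.0/16


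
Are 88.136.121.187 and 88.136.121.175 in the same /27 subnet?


Mask: 255.255.255.224
88.136.121.187 AND mask = 88.136.121.160
88.136.121.175 AND mask = 88.136.121.160
Yes, same subnet (88.136.121.160)


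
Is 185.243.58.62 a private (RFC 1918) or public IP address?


RFC 1918 private ranges:
  10.0.0.0/8 (10.0.0.0 - 10.255.255.255)
  172.16.0.0/12 (172.16.0.0 - 172.31.255.255)
  192.168.0.0/16 (192.168.0.0 - 192.168.255.255)
Public (not in any RFC 1918 range)


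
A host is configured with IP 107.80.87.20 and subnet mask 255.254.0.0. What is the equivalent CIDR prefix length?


Binary: 11111111.11111110.00000000.00000000
Count leading 1s
Prefix: /15


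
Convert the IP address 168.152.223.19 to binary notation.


168 = 10101000
152 = 10011000
223 = 11011111
19 = 00010011
Binary: 10101000.10011000.11011111.00010011


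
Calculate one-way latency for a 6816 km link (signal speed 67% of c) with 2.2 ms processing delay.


Speed = 0.67 * 3e5 km/s = 201000 km/s
Propagation delay = 6816 / 201000 = 0.0339 s = 33.9104 ms
Processing delay = 2.2 ms
Total one-way latency = 36.1104 ms


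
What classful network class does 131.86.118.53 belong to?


First octet: 131
Binary: 10000011
10xxxxxx -> Class B (128-191)
Class B, default mask 255.255.0.0 (/16)


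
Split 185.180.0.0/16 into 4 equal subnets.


New prefix = 16 + 2 = 18
Each subnet has 16384 addresses
  185.180.0.0/18
  185.180.64.0/18
  185.180.128.0/18
  185.180.192.0/18
Subnets: 185.180.0.0/18, 185.180.64.0/18, 185.180.128.0/18, 185.180.192.0/18


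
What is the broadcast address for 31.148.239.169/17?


Network: 31.148.128.0/17
Host bits = 15
Set all host bits to 1:
Broadcast: 31.148.255.255


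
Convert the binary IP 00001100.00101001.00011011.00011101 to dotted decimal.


00001100 = 12
00101001 = 41
00011011 = 27
00011101 = 29
IP: 12.41.27.29


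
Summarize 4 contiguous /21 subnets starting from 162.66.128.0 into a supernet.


Original prefix: /21
Number of subnets: 4 = 2^2
New prefix = 21 - 2 = 19
Supernet: 162.66.128.0/19


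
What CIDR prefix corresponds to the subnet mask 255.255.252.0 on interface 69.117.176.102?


Binary: 11111111.11111111.11111100.00000000
Count leading 1s
Prefix: /22


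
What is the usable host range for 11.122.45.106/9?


Network: 11.0.0.0
Broadcast: 11.127.255.255
First usable = network + 1
Last usable = broadcast - 1
Range: 11.0.0.1 to 11.127.255.254


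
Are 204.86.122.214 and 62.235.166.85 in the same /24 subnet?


Mask: 255.255.255.0
204.86.122.214 AND mask = 204.86.122.0
62.235.166.85 AND mask = 62.235.166.0
No, different subnets (204.86.122.0 vs 62.235.166.0)


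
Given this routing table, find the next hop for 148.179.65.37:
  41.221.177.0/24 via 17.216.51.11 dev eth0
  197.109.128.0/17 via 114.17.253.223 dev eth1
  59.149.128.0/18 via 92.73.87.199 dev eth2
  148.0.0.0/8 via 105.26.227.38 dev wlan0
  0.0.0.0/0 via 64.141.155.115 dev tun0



Longest prefix match for 148.179.65.37:
  /24 41.221.177.0: no
  /17 197.109.128.0: no
  /18 59.149.128.0: no
  /8 148.0.0.0: MATCH
  /0 0.0.0.0: MATCH
Selected: next-hop 105.26.227.38 via wlan0 (matched /8)


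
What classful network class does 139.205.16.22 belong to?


First octet: 139
Binary: 10001011
10xxxxxx -> Class B (128-191)
Class B, default mask 255.255.0.0 (/16)


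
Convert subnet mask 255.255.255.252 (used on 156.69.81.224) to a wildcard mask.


Subnet mask: 255.255.255.252
Wildcard = 255.255.255.255 - subnet mask
255 - 255 = 0
255 - 255 = 0
255 - 255 = 0
255 - 252 = 3
Wildcard: 0.0.0.3


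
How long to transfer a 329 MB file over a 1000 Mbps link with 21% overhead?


Effective throughput = 1000 * (1 - 21/100) = 790 Mbps
File size in Mb = 329 * 8 = 2632 Mb
Time = 2632 / 790
Time = 3.3316 seconds


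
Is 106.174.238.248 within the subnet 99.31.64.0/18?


Subnet network: 99.31.64.0
Test IP AND mask: 106.174.192.0
No, 106.174.238.248 is not in 99.31.64.0/18


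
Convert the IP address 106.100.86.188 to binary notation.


106 = 01101010
100 = 01100100
86 = 01010110
188 = 10111100
Binary: 01101010.01100100.01010110.10111100


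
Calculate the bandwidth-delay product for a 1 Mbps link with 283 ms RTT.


BDP = bandwidth * RTT
= 1 Mbps * 283 ms
= 1 * 1e6 * 283 / 1000 bits
= 283000 bits
= 35375 bytes
= 34.5459 KB
BDP = 283000 bits (35375 bytes)


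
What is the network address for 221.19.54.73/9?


IP:   11011101.00010011.00110110.01001001
Mask: 11111111.10000000.00000000.00000000
AND operation:
Net:  11011101.00000000.00000000.00000000
Network: 221.0.0.0/9


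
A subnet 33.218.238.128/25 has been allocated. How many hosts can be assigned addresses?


Host bits = 32 - 25 = 7
Total addresses = 2^7 = 128
Usable = total - 2 (network and broadcast)
Usable hosts: 126


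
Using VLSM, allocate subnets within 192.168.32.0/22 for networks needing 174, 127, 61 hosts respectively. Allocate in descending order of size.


174 hosts -> /24 (254 usable): 192.168.32.0/24
127 hosts -> /24 (254 usable): 192.168.33.0/24
61 hosts -> /26 (62 usable): 192.168.34.0/26
Allocation: 192.168.32.0/24 (174 hosts, 254 usable); 192.168.33.0/24 (127 hosts, 254 usable); 192.168.34.0/26 (61 hosts, 62 usable)


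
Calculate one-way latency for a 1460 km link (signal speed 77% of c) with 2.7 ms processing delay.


Speed = 0.77 * 3e5 km/s = 231000 km/s
Propagation delay = 1460 / 231000 = 0.0063 s = 6.3203 ms
Processing delay = 2.7 ms
Total one-way latency = 9.0203 ms


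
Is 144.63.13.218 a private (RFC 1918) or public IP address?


RFC 1918 private ranges:
  10.0.0.0/8 (10.0.0.0 - 10.255.255.255)
  172.16.0.0/12 (172.16.0.0 - 172.31.255.255)
  192.168.0.0/16 (192.168.0.0 - 192.168.255.255)
Public (not in any RFC 1918 range)


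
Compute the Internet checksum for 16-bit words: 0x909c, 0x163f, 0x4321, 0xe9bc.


Sum all words (with carry folding):
+ 0x909c = 0x909c
+ 0x163f = 0xa6db
+ 0x4321 = 0xe9fc
+ 0xe9bc = 0xd3b9
One's complement: ~0xd3b9
Checksum = 0x2c46


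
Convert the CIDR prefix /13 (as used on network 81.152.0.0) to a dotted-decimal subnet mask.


/13 means 13 network bits, 19 host bits
Binary: 11111111111110000000000000000000
Mask: 255.248.0.0


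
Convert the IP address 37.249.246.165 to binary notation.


37 = 00100101
249 = 11111001
246 = 11110110
165 = 10100101
Binary: 00100101.11111001.11110110.10100101


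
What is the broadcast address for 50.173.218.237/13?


Network: 50.168.0.0/13
Host bits = 19
Set all host bits to 1:
Broadcast: 50.175.255.255


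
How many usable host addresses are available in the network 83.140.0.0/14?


Host bits = 32 - 14 = 18
Total addresses = 2^18 = 262144
Usable = total - 2 (network and broadcast)
Usable hosts: 262142


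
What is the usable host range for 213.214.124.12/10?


Network: 213.192.0.0
Broadcast: 213.255.255.255
First usable = network + 1
Last usable = broadcast - 1
Range: 213.192.0.1 to 213.255.255.254


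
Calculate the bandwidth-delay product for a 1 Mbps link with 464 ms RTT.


BDP = bandwidth * RTT
= 1 Mbps * 464 ms
= 1 * 1e6 * 464 / 1000 bits
= 464000 bits
= 58000 bytes
= 56.6406 KB
BDP = 464000 bits (58000 bytes)


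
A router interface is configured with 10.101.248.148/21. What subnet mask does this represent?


/21 means 21 network bits, 11 host bits
Binary: 11111111111111111111100000000000
Mask: 255.255.248.0


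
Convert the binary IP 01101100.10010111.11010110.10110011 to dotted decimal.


01101100 = 108
10010111 = 151
11010110 = 214
10110011 = 179
IP: 108.151.214.179


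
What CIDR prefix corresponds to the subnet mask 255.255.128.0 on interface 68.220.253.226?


Binary: 11111111.11111111.10000000.00000000
Count leading 1s
Prefix: /17


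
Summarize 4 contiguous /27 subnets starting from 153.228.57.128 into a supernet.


Original prefix: /27
Number of subnets: 4 = 2^2
New prefix = 27 - 2 = 25
Supernet: 153.228.57.128/25


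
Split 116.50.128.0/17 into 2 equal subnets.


New prefix = 17 + 1 = 18
Each subnet has 16384 addresses
  116.50.128.0/18
  116.50.192.0/18
Subnets: 116.50.128.0/18, 116.50.192.0/18


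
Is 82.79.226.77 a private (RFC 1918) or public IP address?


RFC 1918 private ranges:
  10.0.0.0/8 (10.0.0.0 - 10.255.255.255)
  172.16.0.0/12 (172.16.0.0 - 172.31.255.255)
  192.168.0.0/16 (192.168.0.0 - 192.168.255.255)
Public (not in any RFC 1918 range)


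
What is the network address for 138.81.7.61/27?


IP:   10001010.01010001.00000111.00111101
Mask: 11111111.11111111.11111111.11100000
AND operation:
Net:  10001010.01010001.00000111.00100000
Network: 138.81.7.32/27


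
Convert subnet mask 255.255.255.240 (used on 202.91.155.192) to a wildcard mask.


Subnet mask: 255.255.255.240
Wildcard = 255.255.255.255 - subnet mask
255 - 255 = 0
255 - 255 = 0
255 - 255 = 0
255 - 240 = 15
Wildcard: 0.0.0.15


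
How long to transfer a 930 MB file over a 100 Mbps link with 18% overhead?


Effective throughput = 100 * (1 - 18/100) = 82 Mbps
File size in Mb = 930 * 8 = 7440 Mb
Time = 7440 / 82
Time = 90.7317 seconds


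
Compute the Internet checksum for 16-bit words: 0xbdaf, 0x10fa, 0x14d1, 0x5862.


Sum all words (with carry folding):
+ 0xbdaf = 0xbdaf
+ 0x10fa = 0xcea9
+ 0x14d1 = 0xe37a
+ 0x5862 = 0x3bdd
One's complement: ~0x3bdd
Checksum = 0xc422


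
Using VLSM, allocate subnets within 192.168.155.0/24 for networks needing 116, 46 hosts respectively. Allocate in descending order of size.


116 hosts -> /25 (126 usable): 192.168.155.0/25
46 hosts -> /26 (62 usable): 192.168.155.128/26
Allocation: 192.168.155.0/25 (116 hosts, 126 usable); 192.168.155.128/26 (46 hosts, 62 usable)


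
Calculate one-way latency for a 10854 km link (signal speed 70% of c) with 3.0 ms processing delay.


Speed = 0.7 * 3e5 km/s = 210000 km/s
Propagation delay = 10854 / 210000 = 0.0517 s = 51.6857 ms
Processing delay = 3.0 ms
Total one-way latency = 54.6857 ms


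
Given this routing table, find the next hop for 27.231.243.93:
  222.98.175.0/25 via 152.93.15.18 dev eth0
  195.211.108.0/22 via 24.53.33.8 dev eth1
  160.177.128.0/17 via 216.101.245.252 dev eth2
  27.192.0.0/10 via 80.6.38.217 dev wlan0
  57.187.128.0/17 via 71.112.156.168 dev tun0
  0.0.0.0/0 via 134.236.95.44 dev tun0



Longest prefix match for 27.231.243.93:
  /25 222.98.175.0: no
  /22 195.211.108.0: no
  /17 160.177.128.0: no
  /10 27.192.0.0: MATCH
  /17 57.187.128.0: no
  /0 0.0.0.0: MATCH
Selected: next-hop 80.6.38.217 via wlan0 (matched /10)


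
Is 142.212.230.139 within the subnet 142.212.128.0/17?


Subnet network: 142.212.128.0
Test IP AND mask: 142.212.128.0
Yes, 142.212.230.139 is in 142.212.128.0/17


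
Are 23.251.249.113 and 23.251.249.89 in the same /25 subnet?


Mask: 255.255.255.128
23.251.249.113 AND mask = 23.251.249.0
23.251.249.89 AND mask = 23.251.249.0
Yes, same subnet (23.251.249.0)


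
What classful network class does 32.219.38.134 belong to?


First octet: 32
Binary: 00100000
0xxxxxxx -> Class A (1-126)
Class A, default mask 255.0.0.0 (/8)


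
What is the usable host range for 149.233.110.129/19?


Network: 149.233.96.0
Broadcast: 149.233.127.255
First usable = network + 1
Last usable = broadcast - 1
Range: 149.233.96.1 to 149.233.127.254


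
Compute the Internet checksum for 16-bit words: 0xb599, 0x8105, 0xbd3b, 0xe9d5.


Sum all words (with carry folding):
+ 0xb599 = 0xb599
+ 0x8105 = 0x369f
+ 0xbd3b = 0xf3da
+ 0xe9d5 = 0xddb0
One's complement: ~0xddb0
Checksum = 0x224f


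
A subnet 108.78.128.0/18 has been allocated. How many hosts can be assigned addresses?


Host bits = 32 - 18 = 14
Total addresses = 2^14 = 16384
Usable = total - 2 (network and broadcast)
Usable hosts: 16382


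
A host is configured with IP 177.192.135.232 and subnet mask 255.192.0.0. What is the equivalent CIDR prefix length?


Binary: 11111111.11000000.00000000.00000000
Count leading 1s
Prefix: /10


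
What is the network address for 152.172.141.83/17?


IP:   10011000.10101100.10001101.01010011
Mask: 11111111.11111111.10000000.00000000
AND operation:
Net:  10011000.10101100.10000000.00000000
Network: 152.172.128.0/17


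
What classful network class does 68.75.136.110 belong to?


First octet: 68
Binary: 01000100
0xxxxxxx -> Class A (1-126)
Class A, default mask 255.0.0.0 (/8)


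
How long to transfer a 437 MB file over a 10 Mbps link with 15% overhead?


Effective throughput = 10 * (1 - 15/100) = 8.5 Mbps
File size in Mb = 437 * 8 = 3496 Mb
Time = 3496 / 8.5
Time = 411.2941 seconds


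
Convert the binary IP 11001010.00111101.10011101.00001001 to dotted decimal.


11001010 = 202
00111101 = 61
10011101 = 157
00001001 = 9
IP: 202.61.157.9


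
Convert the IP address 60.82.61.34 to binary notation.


60 = 00111100
82 = 01010010
61 = 00111101
34 = 00100010
Binary: 00111100.01010010.00111101.00100010


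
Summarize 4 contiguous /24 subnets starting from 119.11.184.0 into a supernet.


Original prefix: /24
Number of subnets: 4 = 2^2
New prefix = 24 - 2 = 22
Supernet: 119.11.184.0/22


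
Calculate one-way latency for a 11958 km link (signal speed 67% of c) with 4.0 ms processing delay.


Speed = 0.67 * 3e5 km/s = 201000 km/s
Propagation delay = 11958 / 201000 = 0.0595 s = 59.4925 ms
Processing delay = 4.0 ms
Total one-way latency = 63.4925 ms


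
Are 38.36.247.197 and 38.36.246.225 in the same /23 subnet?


Mask: 255.255.254.0
38.36.247.197 AND mask = 38.36.246.0
38.36.246.225 AND mask = 38.36.246.0
Yes, same subnet (38.36.246.0)


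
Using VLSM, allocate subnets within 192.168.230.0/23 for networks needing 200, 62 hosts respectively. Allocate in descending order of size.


200 hosts -> /24 (254 usable): 192.168.230.0/24
62 hosts -> /26 (62 usable): 192.168.231.0/26
Allocation: 192.168.230.0/24 (200 hosts, 254 usable); 192.168.231.0/26 (62 hosts, 62 usable)


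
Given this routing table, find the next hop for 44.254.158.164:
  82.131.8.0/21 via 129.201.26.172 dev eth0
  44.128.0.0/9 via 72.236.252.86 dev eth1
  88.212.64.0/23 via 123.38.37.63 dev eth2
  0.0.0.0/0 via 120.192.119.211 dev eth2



Longest prefix match for 44.254.158.164:
  /21 82.131.8.0: no
  /9 44.128.0.0: MATCH
  /23 88.212.64.0: no
  /0 0.0.0.0: MATCH
Selected: next-hop 72.236.252.86 via eth1 (matched /9)


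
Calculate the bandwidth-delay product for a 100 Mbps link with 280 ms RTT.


BDP = bandwidth * RTT
= 100 Mbps * 280 ms
= 100 * 1e6 * 280 / 1000 bits
= 28000000 bits
= 3500000 bytes
= 3417.9688 KB
BDP = 28000000 bits (3500000 bytes)


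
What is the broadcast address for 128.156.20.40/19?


Network: 128.156.0.0/19
Host bits = 13
Set all host bits to 1:
Broadcast: 128.156.31.255


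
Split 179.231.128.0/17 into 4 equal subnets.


New prefix = 17 + 2 = 19
Each subnet has 8192 addresses
  179.231.128.0/19
  179.231.160.0/19
  179.231.192.0/19
  179.231.224.0/19
Subnets: 179.231.128.0/19, 179.231.160.0/19, 179.231.192.0/19, 179.231.224.0/19


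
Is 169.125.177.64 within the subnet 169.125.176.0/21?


Subnet network: 169.125.176.0
Test IP AND mask: 169.125.176.0
Yes, 169.125.177.64 is in 169.125.176.0/21


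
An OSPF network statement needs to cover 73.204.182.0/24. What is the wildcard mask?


Subnet mask: 255.255.255.0
Wildcard = 255.255.255.255 - subnet mask
255 - 255 = 0
255 - 255 = 0
255 - 255 = 0
255 - 0 = 255
Wildcard: 0.0.0.255


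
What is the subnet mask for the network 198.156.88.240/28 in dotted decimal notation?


/28 means 28 network bits, 4 host bits
Binary: 11111111111111111111111111110000
Mask: 255.255.255.240


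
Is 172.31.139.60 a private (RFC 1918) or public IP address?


RFC 1918 private ranges:
  10.0.0.0/8 (10.0.0.0 - 10.255.255.255)
  172.16.0.0/12 (172.16.0.0 - 172.31.255.255)
  192.168.0.0/16 (192.168.0.0 - 192.168.255.255)
Private (in 172.16.0.0/12)


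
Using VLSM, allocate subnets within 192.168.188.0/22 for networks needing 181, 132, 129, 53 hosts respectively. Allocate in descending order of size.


181 hosts -> /24 (254 usable): 192.168.188.0/24
132 hosts -> /24 (254 usable): 192.168.189.0/24
129 hosts -> /24 (254 usable): 192.168.190.0/24
53 hosts -> /26 (62 usable): 192.168.191.0/26
Allocation: 192.168.188.0/24 (181 hosts, 254 usable); 192.168.189.0/24 (132 hosts, 254 usable); 192.168.190.0/24 (129 hosts, 254 usable); 192.168.191.0/26 (53 hosts, 62 usable)


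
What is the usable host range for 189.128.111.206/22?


Network: 189.128.108.0
Broadcast: 189.128.111.255
First usable = network + 1
Last usable = broadcast - 1
Range: 189.128.108.1 to 189.128.111.254


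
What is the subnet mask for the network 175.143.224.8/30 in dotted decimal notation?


/30 means 30 network bits, 2 host bits
Binary: 11111111111111111111111111111100
Mask: 255.255.255.252


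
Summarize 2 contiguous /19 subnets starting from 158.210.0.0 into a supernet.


Original prefix: /19
Number of subnets: 2 = 2^1
New prefix = 19 - 1 = 18
Supernet: 158.210.0.0/18


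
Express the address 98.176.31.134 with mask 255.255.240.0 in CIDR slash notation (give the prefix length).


Binary: 11111111.11111111.11110000.00000000
Count leading 1s
Prefix: /20


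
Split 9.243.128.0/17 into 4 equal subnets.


New prefix = 17 + 2 = 19
Each subnet has 8192 addresses
  9.243.128.0/19
  9.243.160.0/19
  9.243.192.0/19
  9.243.224.0/19
Subnets: 9.243.128.0/19, 9.243.160.0/19, 9.243.192.0/19, 9.243.224.0/19


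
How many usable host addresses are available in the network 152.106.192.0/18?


Host bits = 32 - 18 = 14
Total addresses = 2^14 = 16384
Usable = total - 2 (network and broadcast)
Usable hosts: 16382


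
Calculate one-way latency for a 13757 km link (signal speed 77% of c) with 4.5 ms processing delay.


Speed = 0.77 * 3e5 km/s = 231000 km/s
Propagation delay = 13757 / 231000 = 0.0596 s = 59.5541 ms
Processing delay = 4.5 ms
Total one-way latency = 64.0541 ms


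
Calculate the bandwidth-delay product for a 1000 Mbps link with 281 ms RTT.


BDP = bandwidth * RTT
= 1000 Mbps * 281 ms
= 1000 * 1e6 * 281 / 1000 bits
= 281000000 bits
= 35125000 bytes
= 34301.7578 KB
BDP = 281000000 bits (35125000 bytes)


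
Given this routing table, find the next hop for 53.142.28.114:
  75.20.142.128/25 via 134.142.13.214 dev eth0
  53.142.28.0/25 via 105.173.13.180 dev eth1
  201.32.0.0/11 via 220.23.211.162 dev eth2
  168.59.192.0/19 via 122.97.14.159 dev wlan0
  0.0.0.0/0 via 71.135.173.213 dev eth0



Longest prefix match for 53.142.28.114:
  /25 75.20.142.128: no
  /25 53.142.28.0: MATCH
  /11 201.32.0.0: no
  /19 168.59.192.0: no
  /0 0.0.0.0: MATCH
Selected: next-hop 105.173.13.180 via eth1 (matched /25)


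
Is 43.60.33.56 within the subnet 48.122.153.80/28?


Subnet network: 48.122.153.80
Test IP AND mask: 43.60.33.48
No, 43.60.33.56 is not in 48.122.153.80/28


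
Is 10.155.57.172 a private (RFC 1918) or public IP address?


RFC 1918 private ranges:
  10.0.0.0/8 (10.0.0.0 - 10.255.255.255)
  172.16.0.0/12 (172.16.0.0 - 172.31.255.255)
  192.168.0.0/16 (192.168.0.0 - 192.168.255.255)
Private (in 10.0.0.0/8)


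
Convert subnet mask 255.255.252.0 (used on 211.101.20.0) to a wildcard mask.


Subnet mask: 255.255.252.0
Wildcard = 255.255.255.255 - subnet mask
255 - 255 = 0
255 - 255 = 0
255 - 252 = 3
255 - 0 = 255
Wildcard: 0.0.3.255


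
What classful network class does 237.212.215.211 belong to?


First octet: 237
Binary: 11101101
1110xxxx -> Class D (224-239)
Class D (multicast), default mask N/A


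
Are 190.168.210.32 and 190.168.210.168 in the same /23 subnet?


Mask: 255.255.254.0
190.168.210.32 AND mask = 190.168.210.0
190.168.210.168 AND mask = 190.168.210.0
Yes, same subnet (190.168.210.0)


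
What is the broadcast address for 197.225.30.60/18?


Network: 197.225.0.0/18
Host bits = 14
Set all host bits to 1:
Broadcast: 197.225.63.255


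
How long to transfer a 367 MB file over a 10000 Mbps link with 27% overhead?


Effective throughput = 10000 * (1 - 27/100) = 7300 Mbps
File size in Mb = 367 * 8 = 2936 Mb
Time = 2936 / 7300
Time = 0.4022 seconds


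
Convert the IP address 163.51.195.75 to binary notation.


163 = 10100011
51 = 00110011
195 = 11000011
75 = 01001011
Binary: 10100011.00110011.11000011.01001011


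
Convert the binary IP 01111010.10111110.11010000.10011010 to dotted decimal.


01111010 = 122
10111110 = 190
11010000 = 208
10011010 = 154
IP: 122.190.208.154


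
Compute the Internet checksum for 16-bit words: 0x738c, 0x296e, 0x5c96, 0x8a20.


Sum all words (with carry folding):
+ 0x738c = 0x738c
+ 0x296e = 0x9cfa
+ 0x5c96 = 0xf990
+ 0x8a20 = 0x83b1
One's complement: ~0x83b1
Checksum = 0x7c4e


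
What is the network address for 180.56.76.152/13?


IP:   10110100.00111000.01001100.10011000
Mask: 11111111.11111000.00000000.00000000
AND operation:
Net:  10110100.00111000.00000000.00000000
Network: 180.56.0.0/13


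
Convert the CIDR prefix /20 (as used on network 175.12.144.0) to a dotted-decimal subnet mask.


/20 means 20 network bits, 12 host bits
Binary: 11111111111111111111000000000000
Mask: 255.255.240.0


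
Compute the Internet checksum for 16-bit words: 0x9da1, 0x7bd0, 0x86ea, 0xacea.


Sum all words (with carry folding):
+ 0x9da1 = 0x9da1
+ 0x7bd0 = 0x1972
+ 0x86ea = 0xa05c
+ 0xacea = 0x4d47
One's complement: ~0x4d47
Checksum = 0xb2b8


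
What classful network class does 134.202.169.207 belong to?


First octet: 134
Binary: 10000110
10xxxxxx -> Class B (128-191)
Class B, default mask 255.255.0.0 (/16)


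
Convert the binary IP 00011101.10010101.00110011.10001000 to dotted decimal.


00011101 = 29
10010101 = 149
00110011 = 51
10001000 = 136
IP: 29.149.51.136


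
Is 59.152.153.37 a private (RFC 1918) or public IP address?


RFC 1918 private ranges:
  10.0.0.0/8 (10.0.0.0 - 10.255.255.255)
  172.16.0.0/12 (172.16.0.0 - 172.31.255.255)
  192.168.0.0/16 (192.168.0.0 - 192.168.255.255)
Public (not in any RFC 1918 range)


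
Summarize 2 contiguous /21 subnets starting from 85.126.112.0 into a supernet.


Original prefix: /21
Number of subnets: 2 = 2^1
New prefix = 21 - 1 = 20
Supernet: 85.126.112.0/20


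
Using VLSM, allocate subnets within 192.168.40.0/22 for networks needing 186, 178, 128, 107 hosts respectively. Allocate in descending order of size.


186 hosts -> /24 (254 usable): 192.168.40.0/24
178 hosts -> /24 (254 usable): 192.168.41.0/24
128 hosts -> /24 (254 usable): 192.168.42.0/24
107 hosts -> /25 (126 usable): 192.168.43.0/25
Allocation: 192.168.40.0/24 (186 hosts, 254 usable); 192.168.41.0/24 (178 hosts, 254 usable); 192.168.42.0/24 (128 hosts, 254 usable); 192.168.43.0/25 (107 hosts, 126 usable)


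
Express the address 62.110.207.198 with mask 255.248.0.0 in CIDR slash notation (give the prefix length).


Binary: 11111111.11111000.00000000.00000000
Count leading 1s
Prefix: /13


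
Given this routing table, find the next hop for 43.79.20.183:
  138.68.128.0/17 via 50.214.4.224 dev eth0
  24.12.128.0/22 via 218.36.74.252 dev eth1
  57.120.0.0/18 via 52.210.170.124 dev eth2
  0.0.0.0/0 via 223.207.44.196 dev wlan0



Longest prefix match for 43.79.20.183:
  /17 138.68.128.0: no
  /22 24.12.128.0: no
  /18 57.120.0.0: no
  /0 0.0.0.0: MATCH
Selected: next-hop 223.207.44.196 via wlan0 (matched /0)


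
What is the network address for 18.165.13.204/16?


IP:   00010010.10100101.00001101.11001100
Mask: 11111111.11111111.00000000.00000000
AND operation:
Net:  00010010.10100101.00000000.00000000
Network: 18.165.0.0/16


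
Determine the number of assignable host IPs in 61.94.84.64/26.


Host bits = 32 - 26 = 6
Total addresses = 2^6 = 64
Usable = total - 2 (network and broadcast)
Usable hosts: 62


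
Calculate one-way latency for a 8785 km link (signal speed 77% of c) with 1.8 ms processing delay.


Speed = 0.77 * 3e5 km/s = 231000 km/s
Propagation delay = 8785 / 231000 = 0.038 s = 38.0303 ms
Processing delay = 1.8 ms
Total one-way latency = 39.8303 ms


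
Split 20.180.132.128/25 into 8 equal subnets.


New prefix = 25 + 3 = 28
Each subnet has 16 addresses
  20.180.132.128/28
  20.180.132.144/28
  20.180.132.160/28
  20.180.132.176/28
  20.180.132.192/28
  20.180.132.208/28
  20.180.132.224/28
  20.180.132.240/28
Subnets: 20.180.132.128/28, 20.180.132.144/28, 20.180.132.160/28, 20.180.132.176/28, 20.180.132.192/28, 20.180.132.208/28, 20.180.132.224/28, 20.180.132.240/28


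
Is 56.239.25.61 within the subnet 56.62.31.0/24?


Subnet network: 56.62.31.0
Test IP AND mask: 56.239.25.0
No, 56.239.25.61 is not in 56.62.31.0/24


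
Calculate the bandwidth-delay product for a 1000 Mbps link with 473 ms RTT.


BDP = bandwidth * RTT
= 1000 Mbps * 473 ms
= 1000 * 1e6 * 473 / 1000 bits
= 473000000 bits
= 59125000 bytes
= 57739.2578 KB
BDP = 473000000 bits (59125000 bytes)


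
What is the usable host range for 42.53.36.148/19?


Network: 42.53.32.0
Broadcast: 42.53.63.255
First usable = network + 1
Last usable = broadcast - 1
Range: 42.53.32.1 to 42.53.63.254


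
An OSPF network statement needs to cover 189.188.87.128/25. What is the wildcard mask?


Subnet mask: 255.255.255.128
Wildcard = 255.255.255.255 - subnet mask
255 - 255 = 0
255 - 255 = 0
255 - 255 = 0
255 - 128 = 127
Wildcard: 0.0.0.127


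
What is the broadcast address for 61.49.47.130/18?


Network: 61.49.0.0/18
Host bits = 14
Set all host bits to 1:
Broadcast: 61.49.63.255


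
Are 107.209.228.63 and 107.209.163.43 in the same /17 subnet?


Mask: 255.255.128.0
107.209.228.63 AND mask = 107.209.128.0
107.209.163.43 AND mask = 107.209.128.0
Yes, same subnet (107.209.128.0)


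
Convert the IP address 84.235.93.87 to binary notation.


84 = 01010100
235 = 11101011
93 = 01011101
87 = 01010111
Binary: 01010100.11101011.01011101.01010111


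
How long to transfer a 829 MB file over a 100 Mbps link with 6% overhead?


Effective throughput = 100 * (1 - 6/100) = 94 Mbps
File size in Mb = 829 * 8 = 6632 Mb
Time = 6632 / 94
Time = 70.5532 seconds


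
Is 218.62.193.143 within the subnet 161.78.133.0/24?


Subnet network: 161.78.133.0
Test IP AND mask: 218.62.193.0
No, 218.62.193.143 is not in 161.78.133.0/24


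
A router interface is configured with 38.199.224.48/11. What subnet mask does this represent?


/11 means 11 network bits, 21 host bits
Binary: 11111111111000000000000000000000
Mask: 255.224.0.0


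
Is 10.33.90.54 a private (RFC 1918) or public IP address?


RFC 1918 private ranges:
  10.0.0.0/8 (10.0.0.0 - 10.255.255.255)
  172.16.0.0/12 (172.16.0.0 - 172.31.255.255)
  192.168.0.0/16 (192.168.0.0 - 192.168.255.255)
Private (in 10.0.0.0/8)


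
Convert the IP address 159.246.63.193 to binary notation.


159 = 10011111
246 = 11110110
63 = 00111111
193 = 11000001
Binary: 10011111.11110110.00111111.11000001


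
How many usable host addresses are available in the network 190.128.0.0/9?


Host bits = 32 - 9 = 23
Total addresses = 2^23 = 8388608
Usable = total - 2 (network and broadcast)
Usable hosts: 8388606


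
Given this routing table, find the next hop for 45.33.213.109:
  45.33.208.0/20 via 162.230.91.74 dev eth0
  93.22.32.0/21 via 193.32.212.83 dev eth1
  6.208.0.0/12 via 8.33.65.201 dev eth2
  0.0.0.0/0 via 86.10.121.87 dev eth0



Longest prefix match for 45.33.213.109:
  /20 45.33.208.0: MATCH
  /21 93.22.32.0: no
  /12 6.208.0.0: no
  /0 0.0.0.0: MATCH
Selected: next-hop 162.230.91.74 via eth0 (matched /20)


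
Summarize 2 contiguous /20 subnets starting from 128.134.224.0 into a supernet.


Original prefix: /20
Number of subnets: 2 = 2^1
New prefix = 20 - 1 = 19
Supernet: 128.134.224.0/19


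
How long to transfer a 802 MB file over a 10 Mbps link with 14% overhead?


Effective throughput = 10 * (1 - 14/100) = 8.6 Mbps
File size in Mb = 802 * 8 = 6416 Mb
Time = 6416 / 8.6
Time = 746.0465 seconds


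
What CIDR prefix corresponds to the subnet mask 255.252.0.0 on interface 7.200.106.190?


Binary: 11111111.11111100.00000000.00000000
Count leading 1s
Prefix: /14


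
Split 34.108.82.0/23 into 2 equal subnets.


New prefix = 23 + 1 = 24
Each subnet has 256 addresses
  34.108.82.0/24
  34.108.83.0/24
Subnets: 34.108.82.0/24, 34.108.83.0/24


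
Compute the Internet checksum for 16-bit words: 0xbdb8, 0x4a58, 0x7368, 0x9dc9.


Sum all words (with carry folding):
+ 0xbdb8 = 0xbdb8
+ 0x4a58 = 0x0811
+ 0x7368 = 0x7b79
+ 0x9dc9 = 0x1943
One's complement: ~0x1943
Checksum = 0xe6bc


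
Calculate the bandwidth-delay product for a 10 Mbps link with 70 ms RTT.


BDP = bandwidth * RTT
= 10 Mbps * 70 ms
= 10 * 1e6 * 70 / 1000 bits
= 700000 bits
= 87500 bytes
= 85.4492 KB
BDP = 700000 bits (87500 bytes)


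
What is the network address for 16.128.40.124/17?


IP:   00010000.10000000.00101000.01111100
Mask: 11111111.11111111.10000000.00000000
AND operation:
Net:  00010000.10000000.00000000.00000000
Network: 16.128.0.0/17


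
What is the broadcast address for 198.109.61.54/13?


Network: 198.104.0.0/13
Host bits = 19
Set all host bits to 1:
Broadcast: 198.111.255.255


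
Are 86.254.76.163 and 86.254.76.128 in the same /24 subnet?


Mask: 255.255.255.0
86.254.76.163 AND mask = 86.254.76.0
86.254.76.128 AND mask = 86.254.76.0
Yes, same subnet (86.254.76.0)


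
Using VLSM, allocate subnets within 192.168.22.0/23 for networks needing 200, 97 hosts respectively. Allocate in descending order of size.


200 hosts -> /24 (254 usable): 192.168.22.0/24
97 hosts -> /25 (126 usable): 192.168.23.0/25
Allocation: 192.168.22.0/24 (200 hosts, 254 usable); 192.168.23.0/25 (97 hosts, 126 usable)


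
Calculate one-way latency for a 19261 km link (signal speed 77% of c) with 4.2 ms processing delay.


Speed = 0.77 * 3e5 km/s = 231000 km/s
Propagation delay = 19261 / 231000 = 0.0834 s = 83.381 ms
Processing delay = 4.2 ms
Total one-way latency = 87.581 ms


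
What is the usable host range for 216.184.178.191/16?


Network: 216.184.0.0
Broadcast: 216.184.255.255
First usable = network + 1
Last usable = broadcast - 1
Range: 216.184.0.1 to 216.184.255.254


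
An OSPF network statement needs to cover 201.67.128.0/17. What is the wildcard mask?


Subnet mask: 255.255.128.0
Wildcard = 255.255.255.255 - subnet mask
255 - 255 = 0
255 - 255 = 0
255 - 128 = 127
255 - 0 = 255
Wildcard: 0.0.127.255


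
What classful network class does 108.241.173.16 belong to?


First octet: 108
Binary: 01101100
0xxxxxxx -> Class A (1-126)
Class A, default mask 255.0.0.0 (/8)


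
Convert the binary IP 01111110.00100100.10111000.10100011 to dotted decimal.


01111110 = 126
00100100 = 36
10111000 = 184
10100011 = 163
IP: 126.36.184.163


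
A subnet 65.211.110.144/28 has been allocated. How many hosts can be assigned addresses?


Host bits = 32 - 28 = 4
Total addresses = 2^4 = 16
Usable = total - 2 (network and broadcast)
Usable hosts: 14


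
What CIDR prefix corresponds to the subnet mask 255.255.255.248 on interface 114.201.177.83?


Binary: 11111111.11111111.11111111.11111000
Count leading 1s
Prefix: /29


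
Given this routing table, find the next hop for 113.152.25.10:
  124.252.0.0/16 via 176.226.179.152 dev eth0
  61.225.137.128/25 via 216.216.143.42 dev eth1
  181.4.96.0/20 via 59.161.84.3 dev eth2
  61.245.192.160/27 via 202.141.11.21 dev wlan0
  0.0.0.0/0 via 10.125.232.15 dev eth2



Longest prefix match for 113.152.25.10:
  /16 124.252.0.0: no
  /25 61.225.137.128: no
  /20 181.4.96.0: no
  /27 61.245.192.160: no
  /0 0.0.0.0: MATCH
Selected: next-hop 10.125.232.15 via eth2 (matched /0)


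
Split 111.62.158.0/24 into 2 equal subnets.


New prefix = 24 + 1 = 25
Each subnet has 128 addresses
  111.62.158.0/25
  111.62.158.128/25
Subnets: 111.62.158.0/25, 111.62.158.128/25


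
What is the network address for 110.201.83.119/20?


IP:   01101110.11001001.01010011.01110111
Mask: 11111111.11111111.11110000.00000000
AND operation:
Net:  01101110.11001001.01010000.00000000
Network: 110.201.80.0/20


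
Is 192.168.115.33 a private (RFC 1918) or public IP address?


RFC 1918 private ranges:
  10.0.0.0/8 (10.0.0.0 - 10.255.255.255)
  172.16.0.0/12 (172.16.0.0 - 172.31.255.255)
  192.168.0.0/16 (192.168.0.0 - 192.168.255.255)
Private (in 192.168.0.0/16)


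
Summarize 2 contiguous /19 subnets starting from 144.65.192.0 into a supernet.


Original prefix: /19
Number of subnets: 2 = 2^1
New prefix = 19 - 1 = 18
Supernet: 144.65.192.0/18


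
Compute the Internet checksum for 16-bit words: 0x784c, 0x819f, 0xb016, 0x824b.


Sum all words (with carry folding):
+ 0x784c = 0x784c
+ 0x819f = 0xf9eb
+ 0xb016 = 0xaa02
+ 0x824b = 0x2c4e
One's complement: ~0x2c4e
Checksum = 0xd3b1


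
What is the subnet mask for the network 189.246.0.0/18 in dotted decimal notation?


/18 means 18 network bits, 14 host bits
Binary: 11111111111111111100000000000000
Mask: 255.255.192.0


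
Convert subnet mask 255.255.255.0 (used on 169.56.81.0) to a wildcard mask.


Subnet mask: 255.255.255.0
Wildcard = 255.255.255.255 - subnet mask
255 - 255 = 0
255 - 255 = 0
255 - 255 = 0
255 - 0 = 255
Wildcard: 0.0.0.255


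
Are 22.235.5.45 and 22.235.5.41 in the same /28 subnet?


Mask: 255.255.255.240
22.235.5.45 AND mask = 22.235.5.32
22.235.5.41 AND mask = 22.235.5.32
Yes, same subnet (22.235.5.32)


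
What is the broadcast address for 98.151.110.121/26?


Network: 98.151.110.64/26
Host bits = 6
Set all host bits to 1:
Broadcast: 98.151.110.127


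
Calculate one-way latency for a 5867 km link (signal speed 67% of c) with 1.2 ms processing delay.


Speed = 0.67 * 3e5 km/s = 201000 km/s
Propagation delay = 5867 / 201000 = 0.0292 s = 29.1891 ms
Processing delay = 1.2 ms
Total one-way latency = 30.3891 ms


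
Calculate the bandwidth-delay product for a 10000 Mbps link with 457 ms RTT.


BDP = bandwidth * RTT
= 10000 Mbps * 457 ms
= 10000 * 1e6 * 457 / 1000 bits
= 4570000000 bits
= 571250000 bytes
= 557861.3281 KB
BDP = 4570000000 bits (571250000 bytes)


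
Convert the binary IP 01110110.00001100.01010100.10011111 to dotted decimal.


01110110 = 118
00001100 = 12
01010100 = 84
10011111 = 159
IP: 118.12.84.159


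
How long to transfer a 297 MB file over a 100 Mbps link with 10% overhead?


Effective throughput = 100 * (1 - 10/100) = 90 Mbps
File size in Mb = 297 * 8 = 2376 Mb
Time = 2376 / 90
Time = 26.4 seconds


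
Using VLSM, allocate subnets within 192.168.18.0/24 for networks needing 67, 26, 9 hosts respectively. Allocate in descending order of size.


67 hosts -> /25 (126 usable): 192.168.18.0/25
26 hosts -> /27 (30 usable): 192.168.18.128/27
9 hosts -> /28 (14 usable): 192.168.18.160/28
Allocation: 192.168.18.0/25 (67 hosts, 126 usable); 192.168.18.128/27 (26 hosts, 30 usable); 192.168.18.160/28 (9 hosts, 14 usable)


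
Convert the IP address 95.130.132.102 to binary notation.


95 = 01011111
130 = 10000010
132 = 10000100
102 = 01100110
Binary: 01011111.10000010.10000100.01100110


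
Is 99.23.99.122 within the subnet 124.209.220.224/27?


Subnet network: 124.209.220.224
Test IP AND mask: 99.23.99.96
No, 99.23.99.122 is not in 124.209.220.224/27


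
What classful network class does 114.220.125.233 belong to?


First octet: 114
Binary: 01110010
0xxxxxxx -> Class A (1-126)
Class A, default mask 255.0.0.0 (/8)


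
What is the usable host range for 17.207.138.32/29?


Network: 17.207.138.32
Broadcast: 17.207.138.39
First usable = network + 1
Last usable = broadcast - 1
Range: 17.207.138.33 to 17.207.138.38


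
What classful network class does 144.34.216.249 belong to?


First octet: 144
Binary: 10010000
10xxxxxx -> Class B (128-191)
Class B, default mask 255.255.0.0 (/16)


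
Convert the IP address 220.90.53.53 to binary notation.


220 = 11011100
90 = 01011010
53 = 00110101
53 = 00110101
Binary: 11011100.01011010.00110101.00110101


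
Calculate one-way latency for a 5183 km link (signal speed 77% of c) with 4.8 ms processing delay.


Speed = 0.77 * 3e5 km/s = 231000 km/s
Propagation delay = 5183 / 231000 = 0.0224 s = 22.4372 ms
Processing delay = 4.8 ms
Total one-way latency = 27.2372 ms


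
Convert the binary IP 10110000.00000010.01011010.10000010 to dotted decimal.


10110000 = 176
00000010 = 2
01011010 = 90
10000010 = 130
IP: 176.2.90.130


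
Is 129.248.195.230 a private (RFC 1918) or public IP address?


RFC 1918 private ranges:
  10.0.0.0/8 (10.0.0.0 - 10.255.255.255)
  172.16.0.0/12 (172.16.0.0 - 172.31.255.255)
  192.168.0.0/16 (192.168.0.0 - 192.168.255.255)
Public (not in any RFC 1918 range)


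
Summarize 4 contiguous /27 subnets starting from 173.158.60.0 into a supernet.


Original prefix: /27
Number of subnets: 4 = 2^2
New prefix = 27 - 2 = 25
Supernet: 173.158.60.0/25


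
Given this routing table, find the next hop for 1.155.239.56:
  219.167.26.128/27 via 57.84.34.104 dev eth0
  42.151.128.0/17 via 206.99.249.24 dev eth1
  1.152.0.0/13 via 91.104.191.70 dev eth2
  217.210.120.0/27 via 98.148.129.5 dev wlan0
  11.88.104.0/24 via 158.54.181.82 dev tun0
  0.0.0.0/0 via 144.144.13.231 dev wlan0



Longest prefix match for 1.155.239.56:
  /27 219.167.26.128: no
  /17 42.151.128.0: no
  /13 1.152.0.0: MATCH
  /27 217.210.120.0: no
  /24 11.88.104.0: no
  /0 0.0.0.0: MATCH
Selected: next-hop 91.104.191.70 via eth2 (matched /13)


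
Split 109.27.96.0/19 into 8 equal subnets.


New prefix = 19 + 3 = 22
Each subnet has 1024 addresses
  109.27.96.0/22
  109.27.100.0/22
  109.27.104.0/22
  109.27.108.0/22
  109.27.112.0/22
  109.27.116.0/22
  109.27.120.0/22
  109.27.124.0/22
Subnets: 109.27.96.0/22, 109.27.100.0/22, 109.27.104.0/22, 109.27.108.0/22, 109.27.112.0/22, 109.27.116.0/22, 109.27.120.0/22, 109.27.124.0/22


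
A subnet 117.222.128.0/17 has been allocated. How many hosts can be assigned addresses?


Host bits = 32 - 17 = 15
Total addresses = 2^15 = 32768
Usable = total - 2 (network and broadcast)
Usable hosts: 32766


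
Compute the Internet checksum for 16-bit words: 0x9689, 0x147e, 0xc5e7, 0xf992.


Sum all words (with carry folding):
+ 0x9689 = 0x9689
+ 0x147e = 0xab07
+ 0xc5e7 = 0x70ef
+ 0xf992 = 0x6a82
One's complement: ~0x6a82
Checksum = 0x957d
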